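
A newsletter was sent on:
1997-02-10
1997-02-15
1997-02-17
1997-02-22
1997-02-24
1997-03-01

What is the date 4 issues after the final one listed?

1997-03-15

Every event lands on a Monday or Saturday (gaps cycle 5, 2, 5, 2, 5).
So the schedule is: every Monday and Saturday.
The following Monday is 1997-03-03.
Next Saturday: 1997-03-08.
The following Monday is 1997-03-10.
Next Saturday: 1997-03-15.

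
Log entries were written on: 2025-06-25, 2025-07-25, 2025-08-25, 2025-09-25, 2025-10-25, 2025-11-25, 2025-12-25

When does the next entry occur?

2026-01-25

Gaps: 30, 31, 31, 30, 31, 30 days — not constant. Every event is on the 25th of the month.
Pattern: the 25th of each month.
Next: January 2026 → 2026-01-25.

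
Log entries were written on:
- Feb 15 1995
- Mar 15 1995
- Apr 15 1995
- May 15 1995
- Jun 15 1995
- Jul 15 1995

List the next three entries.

Aug 15 1995, Sep 15 1995, Oct 15 1995

Each date is the 15th; the gaps (28, 31, 30, 31, 30) track the month lengths.
The rule is the 15th of each month.
Next: August 1995 → Aug 15 1995.
September 1995: Sep 15 1995.
Next: October 1995 → Oct 15 1995.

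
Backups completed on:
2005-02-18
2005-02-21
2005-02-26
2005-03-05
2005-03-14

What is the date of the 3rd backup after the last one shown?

2005-04-22

Gaps: 3, 5, 7, 9 days — each gap is 2 larger than the previous one.
Next gap: 11 days. 2005-03-14 + 11 days = 2005-03-25.
Next gap: 13 days. 2005-03-25 + 13 days = 2005-04-07.
Next gap: 15 days. 2005-04-07 + 15 days = 2005-04-22.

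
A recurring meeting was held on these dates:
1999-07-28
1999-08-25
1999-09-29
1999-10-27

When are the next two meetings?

These are Wednesdays with 28, 35, 28-day gaps.
Each is the final Wednesday of its month — 1999-09-29 is past the 28th, so '4th Wednesday' doesn't fit.
November 1999 ends with Wednesday 1999-11-24.
Last Wednesday of December 1999: 1999-12-29.

1999-11-24, 1999-12-29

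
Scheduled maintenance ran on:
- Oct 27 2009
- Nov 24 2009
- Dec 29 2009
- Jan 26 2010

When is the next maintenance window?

All Tuesdays; the gaps (28, 35, 28) vary with month length.
This is the last Tuesday of each month.
Last Tuesday of February 2010: Feb 23 2010.

Feb 23 2010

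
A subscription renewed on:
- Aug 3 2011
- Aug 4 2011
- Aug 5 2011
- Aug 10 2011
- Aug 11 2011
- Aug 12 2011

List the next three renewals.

Aug 17 2011, Aug 18 2011, Aug 19 2011

Every event lands on a Wednesday or Thursday or Friday (gaps cycle 1, 1, 5, 1, 1).
So the schedule is: every Wednesday, Thursday and Friday.
Next Wednesday: Aug 17 2011.
Next Thursday: Aug 18 2011.
The following Friday is Aug 19 2011.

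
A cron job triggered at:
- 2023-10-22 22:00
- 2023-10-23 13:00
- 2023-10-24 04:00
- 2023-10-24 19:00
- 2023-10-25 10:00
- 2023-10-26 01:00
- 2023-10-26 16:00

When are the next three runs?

Spacing: 15, 15, 15, 15, 15, 15 h — constant 15 h.
2023-10-26 16:00 + 15 h = 2023-10-27 07:00.
2023-10-27 07:00 + 15 h = 2023-10-27 22:00.
2023-10-27 22:00 + 15 h = 2023-10-28 13:00.

2023-10-27 07:00, 2023-10-27 22:00, 2023-10-28 13:00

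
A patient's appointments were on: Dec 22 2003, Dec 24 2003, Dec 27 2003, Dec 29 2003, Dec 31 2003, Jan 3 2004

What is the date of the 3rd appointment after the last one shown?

Gaps: 2, 3, 2, 2, 3 days — not constant, but cyclic with period 3.
The events fall on every Monday, Wednesday and Saturday.
Next Monday: Jan 5 2004.
Next Wednesday: Jan 7 2004.
The following Saturday is Jan 10 2004.

Jan 10 2004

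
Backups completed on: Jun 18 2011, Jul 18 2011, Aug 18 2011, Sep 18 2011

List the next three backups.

Each date is the 18th; the gaps (30, 31, 31) track the month lengths.
The rule is the 18th of each month.
Next: October 2011 → Oct 18 2011.
Next: November 2011 → Nov 18 2011.
Next: December 2011 → Dec 18 2011.

Oct 18 2011, Nov 18 2011, Dec 18 2011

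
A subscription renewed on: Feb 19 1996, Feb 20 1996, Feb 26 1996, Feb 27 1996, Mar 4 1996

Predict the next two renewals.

Mar 5 1996, Mar 11 1996

Gaps: 1, 6, 1, 6 days — not constant, but cyclic with period 2.
The events fall on every Monday and Tuesday.
Next Tuesday: Mar 5 1996.
The following Monday is Mar 11 1996.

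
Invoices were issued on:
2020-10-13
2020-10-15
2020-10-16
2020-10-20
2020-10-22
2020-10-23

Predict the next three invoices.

2020-10-27, 2020-10-29, 2020-10-30

Every event lands on a Tuesday or Thursday or Friday (gaps cycle 2, 1, 4, 2, 1).
So the schedule is: every Tuesday, Thursday and Friday.
Next Tuesday: 2020-10-27.
Next Thursday: 2020-10-29.
Next Friday: 2020-10-30.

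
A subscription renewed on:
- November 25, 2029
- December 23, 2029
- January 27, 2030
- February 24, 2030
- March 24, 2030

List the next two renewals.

All dates are Sundays, 28, 35, 28, 28 days apart.
Specifically, the 4th Sunday of each month.
4th Sunday of April 2030: April 28, 2030.
May 2030 — 4th Sunday is May 26, 2030.

April 28, 2030; May 26, 2030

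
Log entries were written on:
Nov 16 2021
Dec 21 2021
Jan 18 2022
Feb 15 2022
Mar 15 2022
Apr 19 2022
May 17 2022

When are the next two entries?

Jun 21 2022, Jul 19 2022

Gaps: 35, 28, 28, 28, 35, 28 days — a mix of 28 and 35. Every date is a Tuesday.
Each is the 3rd Tuesday of its month.
June 2022 — 3rd Tuesday is Jun 21 2022.
July 2022 — 3rd Tuesday is Jul 19 2022.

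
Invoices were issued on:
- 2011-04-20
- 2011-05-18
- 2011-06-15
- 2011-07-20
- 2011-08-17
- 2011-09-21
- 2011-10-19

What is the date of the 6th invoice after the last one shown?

All dates are Wednesdays, 28, 28, 35, 28, 35, 28 days apart.
Specifically, the 3rd Wednesday of each month.
November 2011 — 3rd Wednesday is 2011-11-16.
December 2011 — 3rd Wednesday is 2011-12-21.
January 2012 — 3rd Wednesday is 2012-01-18.
February 2012 — 3rd Wednesday is 2012-02-15.
3rd Wednesday of March 2012: 2012-03-21.
April 2012 — 3rd Wednesday is 2012-04-18.

2012-04-18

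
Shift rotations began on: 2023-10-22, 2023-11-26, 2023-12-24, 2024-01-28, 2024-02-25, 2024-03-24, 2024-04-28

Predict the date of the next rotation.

2024-05-26

Gaps: 35, 28, 35, 28, 28, 35 days — a mix of 28 and 35. Every date is a Sunday.
Each is the 4th Sunday of its month.
4th Sunday of May 2024: 2024-05-26.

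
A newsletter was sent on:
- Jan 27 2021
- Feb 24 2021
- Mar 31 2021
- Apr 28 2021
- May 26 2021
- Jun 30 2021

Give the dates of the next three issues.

Every date is a Wednesday; gaps 28, 35, 28, 28, 35 days.
Each is the last Wednesday of its month (at least one falls on the 29th or later, ruling out '4th Wednesday').
Last Wednesday of July 2021: Jul 28 2021.
Last Wednesday of August 2021: Aug 25 2021.
Last Wednesday of September 2021: Sep 29 2021.

Jul 28 2021, Aug 25 2021, Sep 29 2021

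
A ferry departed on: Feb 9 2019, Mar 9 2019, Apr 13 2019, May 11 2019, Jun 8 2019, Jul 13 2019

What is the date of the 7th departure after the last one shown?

Feb 8 2020

All dates are Saturdays, 28, 35, 28, 28, 35 days apart.
Specifically, the 2nd Saturday of each month.
August 2019 — 2nd Saturday is Aug 10 2019.
2nd Saturday of September 2019: Sep 14 2019.
October 2019 — 2nd Saturday is Oct 12 2019.
November 2019 — 2nd Saturday is Nov 9 2019.
2nd Saturday of December 2019: Dec 14 2019.
2nd Saturday of January 2020: Jan 11 2020.
2nd Saturday of February 2020: Feb 8 2020.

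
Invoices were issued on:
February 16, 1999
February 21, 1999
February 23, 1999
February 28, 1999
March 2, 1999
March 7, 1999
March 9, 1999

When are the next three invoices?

March 14, 1999; March 16, 1999; March 21, 1999

Gaps: 5, 2, 5, 2, 5, 2 days — not constant, but cyclic with period 2.
The events fall on every Tuesday and Sunday.
The following Sunday is March 14, 1999.
Next Tuesday: March 16, 1999.
The following Sunday is March 21, 1999.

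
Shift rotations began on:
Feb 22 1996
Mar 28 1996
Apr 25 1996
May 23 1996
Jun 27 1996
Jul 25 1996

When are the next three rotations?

Gaps: 35, 28, 28, 35, 28 days — a mix of 28 and 35. Every date is a Thursday.
Each is the 4th Thursday of its month.
August 1996 — 4th Thursday is Aug 22 1996.
4th Thursday of September 1996: Sep 26 1996.
4th Thursday of October 1996: Oct 24 1996.

Aug 22 1996, Sep 26 1996, Oct 24 1996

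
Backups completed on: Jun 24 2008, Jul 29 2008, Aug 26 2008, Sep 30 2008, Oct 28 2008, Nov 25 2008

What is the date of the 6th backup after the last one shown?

May 26 2009

All Tuesdays; the gaps (35, 28, 35, 28, 28) vary with month length.
This is the last Tuesday of each month.
December 2008 ends with Tuesday Dec 30 2008.
January 2009 ends with Tuesday Jan 27 2009.
February 2009 ends with Tuesday Feb 24 2009.
March 2009 ends with Tuesday Mar 31 2009.
April 2009 ends with Tuesday Apr 28 2009.
May 2009 ends with Tuesday May 26 2009.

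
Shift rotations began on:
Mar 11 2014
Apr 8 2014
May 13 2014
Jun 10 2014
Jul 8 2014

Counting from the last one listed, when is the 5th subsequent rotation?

These are Tuesdays at 28- or 35-day spacing (28, 35, 28, 28).
The pattern: 2nd Tuesday of the month.
2nd Tuesday of August 2014: Aug 12 2014.
2nd Tuesday of September 2014: Sep 9 2014.
2nd Tuesday of October 2014: Oct 14 2014.
2nd Tuesday of November 2014: Nov 11 2014.
2nd Tuesday of December 2014: Dec 9 2014.

Dec 9 2014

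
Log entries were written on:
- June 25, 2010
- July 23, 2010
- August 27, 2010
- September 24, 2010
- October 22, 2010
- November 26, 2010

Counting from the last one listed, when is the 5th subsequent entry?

These are Fridays at 28- or 35-day spacing (28, 35, 28, 28, 35).
The pattern: 4th Friday of the month.
4th Friday of December 2010: December 24, 2010.
January 2011 — 4th Friday is January 28, 2011.
4th Friday of February 2011: February 25, 2011.
4th Friday of March 2011: March 25, 2011.
April 2011 — 4th Friday is April 22, 2011.

April 22, 2011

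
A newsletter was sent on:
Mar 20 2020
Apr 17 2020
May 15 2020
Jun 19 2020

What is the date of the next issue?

All dates are Fridays, 28, 28, 35 days apart.
Specifically, the 3rd Friday of each month.
July 2020 — 3rd Friday is Jul 17 2020.

Jul 17 2020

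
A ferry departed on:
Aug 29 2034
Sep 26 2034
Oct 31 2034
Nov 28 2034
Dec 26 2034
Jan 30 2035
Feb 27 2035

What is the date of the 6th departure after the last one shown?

Aug 28 2035

Every date is a Tuesday; gaps 28, 35, 28, 28, 35, 28 days.
Each is the last Tuesday of its month (at least one falls on the 29th or later, ruling out '4th Tuesday').
Last Tuesday of March 2035: Mar 27 2035.
April 2035 ends with Tuesday Apr 24 2035.
Last Tuesday of May 2035: May 29 2035.
June 2035 ends with Tuesday Jun 26 2035.
Last Tuesday of July 2035: Jul 31 2035.
August 2035 ends with Tuesday Aug 28 2035.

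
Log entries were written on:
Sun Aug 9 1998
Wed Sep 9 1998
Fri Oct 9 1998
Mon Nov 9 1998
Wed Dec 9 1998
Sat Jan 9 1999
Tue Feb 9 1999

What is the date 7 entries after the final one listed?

The day-of-month is always 9 (31, 30, 31, 30, 31, 31 days between events).
So this recurs on the 9th of each month.
Next: March 1999 → Tue Mar 9 1999.
Next: April 1999 → Fri Apr 9 1999.
Next: May 1999 → Sun May 9 1999.
June 1999: Wed Jun 9 1999.
Next: July 1999 → Fri Jul 9 1999.
Next: August 1999 → Mon Aug 9 1999.
Next: September 1999 → Thu Sep 9 1999.

Thu Sep 9 1999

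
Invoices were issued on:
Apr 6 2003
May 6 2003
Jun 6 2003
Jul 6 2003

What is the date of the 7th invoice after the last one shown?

Feb 6 2004

Each date is the 6th; the gaps (30, 31, 30) track the month lengths.
The rule is the 6th of each month.
Next: August 2003 → Aug 6 2003.
September 2003: Sep 6 2003.
October 2003: Oct 6 2003.
November 2003: Nov 6 2003.
December 2003: Dec 6 2003.
Next: January 2004 → Jan 6 2004.
Next: February 2004 → Feb 6 2004.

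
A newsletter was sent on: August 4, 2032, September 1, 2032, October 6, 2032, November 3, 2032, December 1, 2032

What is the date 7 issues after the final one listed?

July 6, 2033

Gaps: 28, 35, 28, 28 days — a mix of 28 and 35. Every date is a Wednesday.
Each is the 1st Wednesday of its month.
January 2033 — 1st Wednesday is January 5, 2033.
February 2033 — 1st Wednesday is February 2, 2033.
1st Wednesday of March 2033: March 2, 2033.
April 2033 — 1st Wednesday is April 6, 2033.
May 2033 — 1st Wednesday is May 4, 2033.
June 2033 — 1st Wednesday is June 1, 2033.
July 2033 — 1st Wednesday is July 6, 2033.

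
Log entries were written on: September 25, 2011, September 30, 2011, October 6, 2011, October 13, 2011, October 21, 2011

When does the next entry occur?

The spacing grows by 1 each time: 5, 6, 7, 8 days.
Next gap: 9 days. October 21, 2011 + 9 days = October 30, 2011.

October 30, 2011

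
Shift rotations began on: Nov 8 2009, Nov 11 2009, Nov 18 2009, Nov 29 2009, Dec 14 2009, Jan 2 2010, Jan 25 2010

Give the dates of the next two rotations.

The spacing grows by 4 each time: 3, 7, 11, 15, 19, 23 days.
Next gap: 27 days. Jan 25 2010 + 27 days = Feb 21 2010.
Next gap: 31 days. Feb 21 2010 + 31 days = Mar 24 2010.

Feb 21 2010, Mar 24 2010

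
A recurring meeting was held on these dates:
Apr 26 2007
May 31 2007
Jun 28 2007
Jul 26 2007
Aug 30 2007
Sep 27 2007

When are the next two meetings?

All Thursdays; the gaps (35, 28, 28, 35, 28) vary with month length.
This is the last Thursday of each month.
October 2007 ends with Thursday Oct 25 2007.
November 2007 ends with Thursday Nov 29 2007.

Oct 25 2007, Nov 29 2007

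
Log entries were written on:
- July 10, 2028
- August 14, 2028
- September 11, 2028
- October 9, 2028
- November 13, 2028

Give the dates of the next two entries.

All dates are Mondays, 35, 28, 28, 35 days apart.
Specifically, the 2nd Monday of each month.
2nd Monday of December 2028: December 11, 2028.
January 2029 — 2nd Monday is January 8, 2029.

December 11, 2028; January 8, 2029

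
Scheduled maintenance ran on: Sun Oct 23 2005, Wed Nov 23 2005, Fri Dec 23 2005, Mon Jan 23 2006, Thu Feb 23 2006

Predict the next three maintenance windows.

The day-of-month is always 23 (31, 30, 31, 31 days between events).
So this recurs on the 23rd of each month.
March 2006: Thu Mar 23 2006.
April 2006: Sun Apr 23 2006.
Next: May 2006 → Tue May 23 2006.

Thu Mar 23 2006, Sun Apr 23 2006, Tue May 23 2006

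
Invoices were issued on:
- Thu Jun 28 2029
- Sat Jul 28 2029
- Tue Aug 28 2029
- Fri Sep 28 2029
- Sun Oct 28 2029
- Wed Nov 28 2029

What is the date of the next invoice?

Gaps: 30, 31, 31, 30, 31 days — not constant. Every event is on the 28th of the month.
Pattern: the 28th of each month.
Next: December 2029 → Fri Dec 28 2029.

Fri Dec 28 2029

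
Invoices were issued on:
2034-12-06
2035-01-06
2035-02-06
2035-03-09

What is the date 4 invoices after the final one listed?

2035-07-11

Every event comes 31 days after the last (31, 31, 31).
2035-03-09 + 31 days = 2035-04-09.
2035-04-09 + 31 days = 2035-05-10.
2035-05-10 + 31 days = 2035-06-10.
2035-06-10 + 31 days = 2035-07-11.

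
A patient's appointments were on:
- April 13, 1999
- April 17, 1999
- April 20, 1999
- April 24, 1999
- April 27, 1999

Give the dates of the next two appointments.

Every event lands on a Tuesday or Saturday (gaps cycle 4, 3, 4, 3).
So the schedule is: every Tuesday and Saturday.
The following Saturday is May 1, 1999.
The following Tuesday is May 4, 1999.

May 1, 1999; May 4, 1999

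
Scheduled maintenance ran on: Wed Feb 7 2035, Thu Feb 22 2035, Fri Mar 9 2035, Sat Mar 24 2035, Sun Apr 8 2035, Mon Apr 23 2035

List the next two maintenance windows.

Tue May 8 2035, Wed May 23 2035

Gaps between consecutive events: 15, 15, 15, 15, 15 days — a constant 15-day interval.
Mon Apr 23 2035 + 15 days = Tue May 8 2035.
Tue May 8 2035 + 15 days = Wed May 23 2035.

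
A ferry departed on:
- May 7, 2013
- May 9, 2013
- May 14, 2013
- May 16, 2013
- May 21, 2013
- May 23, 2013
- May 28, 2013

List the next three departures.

Gaps: 2, 5, 2, 5, 2, 5 days — not constant, but cyclic with period 2.
The events fall on every Tuesday and Thursday.
Next Thursday: May 30, 2013.
Next Tuesday: June 4, 2013.
Next Thursday: June 6, 2013.

May 30, 2013; June 4, 2013; June 6, 2013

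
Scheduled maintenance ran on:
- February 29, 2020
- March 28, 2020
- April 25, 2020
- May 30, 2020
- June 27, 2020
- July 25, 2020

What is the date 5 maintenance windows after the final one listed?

December 26, 2020

All Saturdays; the gaps (28, 28, 35, 28, 28) vary with month length.
This is the last Saturday of each month.
Last Saturday of August 2020: August 29, 2020.
Last Saturday of September 2020: September 26, 2020.
Last Saturday of October 2020: October 31, 2020.
November 2020 ends with Saturday November 28, 2020.
December 2020 ends with Saturday December 26, 2020.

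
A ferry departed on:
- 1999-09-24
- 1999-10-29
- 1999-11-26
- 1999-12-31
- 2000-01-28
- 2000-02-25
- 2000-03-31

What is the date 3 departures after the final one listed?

All Fridays; the gaps (35, 28, 35, 28, 28, 35) vary with month length.
This is the last Friday of each month.
Last Friday of April 2000: 2000-04-28.
May 2000 ends with Friday 2000-05-26.
Last Friday of June 2000: 2000-06-30.

2000-06-30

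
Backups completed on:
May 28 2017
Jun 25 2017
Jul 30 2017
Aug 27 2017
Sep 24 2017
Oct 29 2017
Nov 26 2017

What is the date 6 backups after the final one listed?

All Sundays; the gaps (28, 35, 28, 28, 35, 28) vary with month length.
This is the last Sunday of each month.
Last Sunday of December 2017: Dec 31 2017.
January 2018 ends with Sunday Jan 28 2018.
Last Sunday of February 2018: Feb 25 2018.
March 2018 ends with Sunday Mar 25 2018.
April 2018 ends with Sunday Apr 29 2018.
May 2018 ends with Sunday May 27 2018.

May 27 2018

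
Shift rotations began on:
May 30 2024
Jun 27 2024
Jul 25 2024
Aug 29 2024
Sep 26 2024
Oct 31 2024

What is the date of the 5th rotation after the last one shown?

Every date is a Thursday; gaps 28, 28, 35, 28, 35 days.
Each is the last Thursday of its month (at least one falls on the 29th or later, ruling out '4th Thursday').
Last Thursday of November 2024: Nov 28 2024.
December 2024 ends with Thursday Dec 26 2024.
January 2025 ends with Thursday Jan 30 2025.
Last Thursday of February 2025: Feb 27 2025.
Last Thursday of March 2025: Mar 27 2025.

Mar 27 2025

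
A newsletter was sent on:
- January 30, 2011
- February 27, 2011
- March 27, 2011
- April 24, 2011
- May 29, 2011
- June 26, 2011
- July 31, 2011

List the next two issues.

Every date is a Sunday; gaps 28, 28, 28, 35, 28, 35 days.
Each is the last Sunday of its month (at least one falls on the 29th or later, ruling out '4th Sunday').
August 2011 ends with Sunday August 28, 2011.
Last Sunday of September 2011: September 25, 2011.

August 28, 2011; September 25, 2011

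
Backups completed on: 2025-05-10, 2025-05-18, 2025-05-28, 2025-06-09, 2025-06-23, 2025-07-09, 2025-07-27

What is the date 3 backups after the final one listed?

Intervals are 8, 10, 12, 14, 16, 18 days — an arithmetic progression with common difference 2.
Next gap: 20 days. 2025-07-27 + 20 days = 2025-08-16.
Next gap: 22 days. 2025-08-16 + 22 days = 2025-09-07.
Next gap: 24 days. 2025-09-07 + 24 days = 2025-10-01.

2025-10-01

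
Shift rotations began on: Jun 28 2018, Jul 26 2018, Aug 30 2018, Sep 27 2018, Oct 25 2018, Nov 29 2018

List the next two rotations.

These are Thursdays with 28, 35, 28, 28, 35-day gaps.
Each is the final Thursday of its month — Aug 30 2018 is past the 28th, so '4th Thursday' doesn't fit.
December 2018 ends with Thursday Dec 27 2018.
January 2019 ends with Thursday Jan 31 2019.

Dec 27 2018, Jan 31 2019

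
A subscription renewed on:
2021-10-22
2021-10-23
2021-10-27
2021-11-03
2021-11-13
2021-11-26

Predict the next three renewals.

2021-12-12, 2021-12-31, 2022-01-22

Intervals are 1, 4, 7, 10, 13 days — an arithmetic progression with common difference 3.
Next gap: 16 days. 2021-11-26 + 16 days = 2021-12-12.
Next gap: 19 days. 2021-12-12 + 19 days = 2021-12-31.
Next gap: 22 days. 2021-12-31 + 22 days = 2022-01-22.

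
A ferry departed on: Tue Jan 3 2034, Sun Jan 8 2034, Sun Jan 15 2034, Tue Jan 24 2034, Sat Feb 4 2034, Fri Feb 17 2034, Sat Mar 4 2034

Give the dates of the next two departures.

Tue Mar 21 2034, Sun Apr 9 2034

Intervals are 5, 7, 9, 11, 13, 15 days — an arithmetic progression with common difference 2.
Next gap: 17 days. Sat Mar 4 2034 + 17 days = Tue Mar 21 2034.
Next gap: 19 days. Tue Mar 21 2034 + 19 days = Sun Apr 9 2034.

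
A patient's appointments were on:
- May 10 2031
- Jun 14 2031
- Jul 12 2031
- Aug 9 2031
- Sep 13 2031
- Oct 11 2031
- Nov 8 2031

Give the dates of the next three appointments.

Dec 13 2031, Jan 10 2032, Feb 14 2032

Gaps: 35, 28, 28, 35, 28, 28 days — a mix of 28 and 35. Every date is a Saturday.
Each is the 2nd Saturday of its month.
2nd Saturday of December 2031: Dec 13 2031.
January 2032 — 2nd Saturday is Jan 10 2032.
February 2032 — 2nd Saturday is Feb 14 2032.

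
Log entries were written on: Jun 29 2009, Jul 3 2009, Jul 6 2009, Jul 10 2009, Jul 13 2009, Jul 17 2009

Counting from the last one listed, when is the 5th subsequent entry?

Aug 3 2009

The gap pattern 4, 3, 4, 3, 4 repeats every 2 events.
These are the Mondays and Fridays of each week.
The following Monday is Jul 20 2009.
The following Friday is Jul 24 2009.
The following Monday is Jul 27 2009.
Next Friday: Jul 31 2009.
Next Monday: Aug 3 2009.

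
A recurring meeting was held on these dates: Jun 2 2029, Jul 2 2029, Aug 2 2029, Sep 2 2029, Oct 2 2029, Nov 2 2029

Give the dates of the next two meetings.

Dec 2 2029, Jan 2 2030

The day-of-month is always 2 (30, 31, 31, 30, 31 days between events).
So this recurs on the 2nd of each month.
December 2029: Dec 2 2029.
Next: January 2030 → Jan 2 2030.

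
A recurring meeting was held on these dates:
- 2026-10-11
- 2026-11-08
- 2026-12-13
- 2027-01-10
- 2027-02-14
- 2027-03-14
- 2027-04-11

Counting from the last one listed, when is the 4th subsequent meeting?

All dates are Sundays, 28, 35, 28, 35, 28, 28 days apart.
Specifically, the 2nd Sunday of each month.
May 2027 — 2nd Sunday is 2027-05-09.
2nd Sunday of June 2027: 2027-06-13.
July 2027 — 2nd Sunday is 2027-07-11.
2nd Sunday of August 2027: 2027-08-08.

2027-08-08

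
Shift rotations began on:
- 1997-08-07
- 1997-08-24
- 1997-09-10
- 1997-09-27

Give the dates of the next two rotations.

1997-10-14, 1997-10-31

Every event comes 17 days after the last (17, 17, 17).
1997-09-27 + 17 days = 1997-10-14.
1997-10-14 + 17 days = 1997-10-31.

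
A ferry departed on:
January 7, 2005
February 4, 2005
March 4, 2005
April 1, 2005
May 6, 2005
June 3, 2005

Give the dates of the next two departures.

July 1, 2005; August 5, 2005

All dates are Fridays, 28, 28, 28, 35, 28 days apart.
Specifically, the 1st Friday of each month.
July 2005 — 1st Friday is July 1, 2005.
August 2005 — 1st Friday is August 5, 2005.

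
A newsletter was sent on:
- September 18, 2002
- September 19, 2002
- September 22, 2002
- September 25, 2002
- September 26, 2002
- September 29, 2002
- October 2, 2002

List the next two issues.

October 3, 2002; October 6, 2002

Every event lands on a Wednesday or Thursday or Sunday (gaps cycle 1, 3, 3, 1, 3, 3).
So the schedule is: every Wednesday, Thursday and Sunday.
Next Thursday: October 3, 2002.
The following Sunday is October 6, 2002.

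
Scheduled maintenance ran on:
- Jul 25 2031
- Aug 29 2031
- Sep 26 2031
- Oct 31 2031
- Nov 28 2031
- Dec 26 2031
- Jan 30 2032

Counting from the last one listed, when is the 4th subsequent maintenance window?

Every date is a Friday; gaps 35, 28, 35, 28, 28, 35 days.
Each is the last Friday of its month (at least one falls on the 29th or later, ruling out '4th Friday').
Last Friday of February 2032: Feb 27 2032.
Last Friday of March 2032: Mar 26 2032.
Last Friday of April 2032: Apr 30 2032.
Last Friday of May 2032: May 28 2032.

May 28 2032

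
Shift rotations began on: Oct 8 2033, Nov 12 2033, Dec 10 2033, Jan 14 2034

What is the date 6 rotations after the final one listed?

Jul 8 2034

Gaps: 35, 28, 35 days — a mix of 28 and 35. Every date is a Saturday.
Each is the 2nd Saturday of its month.
February 2034 — 2nd Saturday is Feb 11 2034.
March 2034 — 2nd Saturday is Mar 11 2034.
2nd Saturday of April 2034: Apr 8 2034.
2nd Saturday of May 2034: May 13 2034.
2nd Saturday of June 2034: Jun 10 2034.
July 2034 — 2nd Saturday is Jul 8 2034.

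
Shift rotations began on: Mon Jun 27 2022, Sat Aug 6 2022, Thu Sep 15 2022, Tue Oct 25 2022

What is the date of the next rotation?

Gaps between consecutive events: 40, 40, 40 days — a constant 40-day interval.
Tue Oct 25 2022 + 40 days = Sun Dec 4 2022.

Sun Dec 4 2022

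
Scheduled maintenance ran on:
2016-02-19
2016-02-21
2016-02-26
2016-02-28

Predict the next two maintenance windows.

2016-03-04, 2016-03-06

Every event lands on a Friday or Sunday (gaps cycle 2, 5, 2).
So the schedule is: every Friday and Sunday.
The following Friday is 2016-03-04.
The following Sunday is 2016-03-06.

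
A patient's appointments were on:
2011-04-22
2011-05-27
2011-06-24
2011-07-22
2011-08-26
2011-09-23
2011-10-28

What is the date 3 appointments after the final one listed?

Gaps: 35, 28, 28, 35, 28, 35 days — a mix of 28 and 35. Every date is a Friday.
Each is the 4th Friday of its month.
November 2011 — 4th Friday is 2011-11-25.
4th Friday of December 2011: 2011-12-23.
January 2012 — 4th Friday is 2012-01-27.

2012-01-27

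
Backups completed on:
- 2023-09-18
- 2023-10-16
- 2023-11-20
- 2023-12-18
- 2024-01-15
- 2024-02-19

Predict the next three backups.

These are Mondays at 28- or 35-day spacing (28, 35, 28, 28, 35).
The pattern: 3rd Monday of the month.
3rd Monday of March 2024: 2024-03-18.
3rd Monday of April 2024: 2024-04-15.
3rd Monday of May 2024: 2024-05-20.

2024-03-18, 2024-04-15, 2024-05-20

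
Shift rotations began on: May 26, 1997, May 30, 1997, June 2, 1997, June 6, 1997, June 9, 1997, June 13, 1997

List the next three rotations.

June 16, 1997; June 20, 1997; June 23, 1997

Gaps: 4, 3, 4, 3, 4 days — not constant, but cyclic with period 2.
The events fall on every Monday and Friday.
The following Monday is June 16, 1997.
The following Friday is June 20, 1997.
Next Monday: June 23, 1997.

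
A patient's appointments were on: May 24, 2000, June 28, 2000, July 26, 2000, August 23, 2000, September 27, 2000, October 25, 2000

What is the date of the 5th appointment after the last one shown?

All dates are Wednesdays, 35, 28, 28, 35, 28 days apart.
Specifically, the 4th Wednesday of each month.
November 2000 — 4th Wednesday is November 22, 2000.
December 2000 — 4th Wednesday is December 27, 2000.
4th Wednesday of January 2001: January 24, 2001.
February 2001 — 4th Wednesday is February 28, 2001.
March 2001 — 4th Wednesday is March 28, 2001.

March 28, 2001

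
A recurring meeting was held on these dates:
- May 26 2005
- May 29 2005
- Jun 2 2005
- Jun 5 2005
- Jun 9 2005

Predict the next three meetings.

Jun 12 2005, Jun 16 2005, Jun 19 2005

Every event lands on a Thursday or Sunday (gaps cycle 3, 4, 3, 4).
So the schedule is: every Thursday and Sunday.
Next Sunday: Jun 12 2005.
The following Thursday is Jun 16 2005.
Next Sunday: Jun 19 2005.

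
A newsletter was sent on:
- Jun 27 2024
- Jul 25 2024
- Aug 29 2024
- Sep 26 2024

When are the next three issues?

Oct 31 2024, Nov 28 2024, Dec 26 2024

These are Thursdays with 28, 35, 28-day gaps.
Each is the final Thursday of its month — Aug 29 2024 is past the 28th, so '4th Thursday' doesn't fit.
Last Thursday of October 2024: Oct 31 2024.
Last Thursday of November 2024: Nov 28 2024.
December 2024 ends with Thursday Dec 26 2024.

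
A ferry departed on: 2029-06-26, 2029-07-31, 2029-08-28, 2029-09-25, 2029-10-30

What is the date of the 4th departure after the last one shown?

2030-02-26

Every date is a Tuesday; gaps 35, 28, 28, 35 days.
Each is the last Tuesday of its month (at least one falls on the 29th or later, ruling out '4th Tuesday').
November 2029 ends with Tuesday 2029-11-27.
Last Tuesday of December 2029: 2029-12-25.
Last Tuesday of January 2030: 2030-01-29.
Last Tuesday of February 2030: 2030-02-26.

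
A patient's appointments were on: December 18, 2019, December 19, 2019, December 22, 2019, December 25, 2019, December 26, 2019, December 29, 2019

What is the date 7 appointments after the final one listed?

The gap pattern 1, 3, 3, 1, 3 repeats every 3 events.
These are the Wednesdays, Thursdays and Sundays of each week.
The following Wednesday is January 1, 2020.
The following Thursday is January 2, 2020.
The following Sunday is January 5, 2020.
Next Wednesday: January 8, 2020.
The following Thursday is January 9, 2020.
Next Sunday: January 12, 2020.
The following Wednesday is January 15, 2020.

January 15, 2020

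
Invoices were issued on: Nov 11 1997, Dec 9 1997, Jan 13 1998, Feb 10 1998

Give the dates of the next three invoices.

Mar 10 1998, Apr 14 1998, May 12 1998

Gaps: 28, 35, 28 days — a mix of 28 and 35. Every date is a Tuesday.
Each is the 2nd Tuesday of its month.
2nd Tuesday of March 1998: Mar 10 1998.
2nd Tuesday of April 1998: Apr 14 1998.
2nd Tuesday of May 1998: May 12 1998.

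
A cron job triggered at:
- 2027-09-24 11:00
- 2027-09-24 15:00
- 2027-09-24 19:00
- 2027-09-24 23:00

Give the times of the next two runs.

2027-09-25 03:00, 2027-09-25 07:00

Spacing: 4, 4, 4 h — constant 4 h.
2027-09-24 23:00 + 4 h = 2027-09-25 03:00.
2027-09-25 03:00 + 4 h = 2027-09-25 07:00.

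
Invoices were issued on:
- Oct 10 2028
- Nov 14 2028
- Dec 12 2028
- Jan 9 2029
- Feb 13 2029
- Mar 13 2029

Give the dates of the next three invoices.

Gaps: 35, 28, 28, 35, 28 days — a mix of 28 and 35. Every date is a Tuesday.
Each is the 2nd Tuesday of its month.
April 2029 — 2nd Tuesday is Apr 10 2029.
May 2029 — 2nd Tuesday is May 8 2029.
June 2029 — 2nd Tuesday is Jun 12 2029.

Apr 10 2029, May 8 2029, Jun 12 2029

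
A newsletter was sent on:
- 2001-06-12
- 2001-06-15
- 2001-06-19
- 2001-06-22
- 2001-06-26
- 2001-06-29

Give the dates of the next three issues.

Gaps: 3, 4, 3, 4, 3 days — not constant, but cyclic with period 2.
The events fall on every Tuesday and Friday.
Next Tuesday: 2001-07-03.
Next Friday: 2001-07-06.
Next Tuesday: 2001-07-10.

2001-07-03, 2001-07-06, 2001-07-10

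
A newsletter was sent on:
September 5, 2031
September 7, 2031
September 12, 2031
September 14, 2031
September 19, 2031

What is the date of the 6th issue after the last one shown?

October 10, 2031

Every event lands on a Friday or Sunday (gaps cycle 2, 5, 2, 5).
So the schedule is: every Friday and Sunday.
The following Sunday is September 21, 2031.
The following Friday is September 26, 2031.
The following Sunday is September 28, 2031.
Next Friday: October 3, 2031.
The following Sunday is October 5, 2031.
Next Friday: October 10, 2031.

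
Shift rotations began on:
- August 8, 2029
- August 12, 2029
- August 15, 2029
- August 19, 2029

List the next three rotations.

Every event lands on a Wednesday or Sunday (gaps cycle 4, 3, 4).
So the schedule is: every Wednesday and Sunday.
The following Wednesday is August 22, 2029.
Next Sunday: August 26, 2029.
Next Wednesday: August 29, 2029.

August 22, 2029; August 26, 2029; August 29, 2029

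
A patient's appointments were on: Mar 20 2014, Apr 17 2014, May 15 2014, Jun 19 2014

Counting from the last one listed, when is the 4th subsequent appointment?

Gaps: 28, 28, 35 days — a mix of 28 and 35. Every date is a Thursday.
Each is the 3rd Thursday of its month.
July 2014 — 3rd Thursday is Jul 17 2014.
August 2014 — 3rd Thursday is Aug 21 2014.
September 2014 — 3rd Thursday is Sep 18 2014.
October 2014 — 3rd Thursday is Oct 16 2014.

Oct 16 2014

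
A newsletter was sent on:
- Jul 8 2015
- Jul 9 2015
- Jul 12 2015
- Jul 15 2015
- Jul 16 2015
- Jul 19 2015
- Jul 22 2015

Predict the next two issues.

Every event lands on a Wednesday or Thursday or Sunday (gaps cycle 1, 3, 3, 1, 3, 3).
So the schedule is: every Wednesday, Thursday and Sunday.
Next Thursday: Jul 23 2015.
The following Sunday is Jul 26 2015.

Jul 23 2015, Jul 26 2015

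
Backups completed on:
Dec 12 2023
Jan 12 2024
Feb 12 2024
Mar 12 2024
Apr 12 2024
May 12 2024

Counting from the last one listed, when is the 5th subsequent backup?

Oct 12 2024

Gaps: 31, 31, 29, 31, 30 days — not constant. Every event is on the 12th of the month.
Pattern: the 12th of each month.
June 2024: Jun 12 2024.
July 2024: Jul 12 2024.
August 2024: Aug 12 2024.
Next: September 2024 → Sep 12 2024.
Next: October 2024 → Oct 12 2024.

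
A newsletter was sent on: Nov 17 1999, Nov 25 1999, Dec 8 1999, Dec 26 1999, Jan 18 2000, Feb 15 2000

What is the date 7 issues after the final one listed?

Jan 16 2001

The spacing grows by 5 each time: 8, 13, 18, 23, 28 days.
Next gap: 33 days. Feb 15 2000 + 33 days = Mar 19 2000.
Next gap: 38 days. Mar 19 2000 + 38 days = Apr 26 2000.
Next gap: 43 days. Apr 26 2000 + 43 days = Jun 8 2000.
Next gap: 48 days. Jun 8 2000 + 48 days = Jul 26 2000.
Next gap: 53 days. Jul 26 2000 + 53 days = Sep 17 2000.
Next gap: 58 days. Sep 17 2000 + 58 days = Nov 14 2000.
Next gap: 63 days. Nov 14 2000 + 63 days = Jan 16 2001.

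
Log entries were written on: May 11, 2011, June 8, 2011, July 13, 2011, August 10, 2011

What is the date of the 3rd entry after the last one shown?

These are Wednesdays at 28- or 35-day spacing (28, 35, 28).
The pattern: 2nd Wednesday of the month.
2nd Wednesday of September 2011: September 14, 2011.
2nd Wednesday of October 2011: October 12, 2011.
November 2011 — 2nd Wednesday is November 9, 2011.

November 9, 2011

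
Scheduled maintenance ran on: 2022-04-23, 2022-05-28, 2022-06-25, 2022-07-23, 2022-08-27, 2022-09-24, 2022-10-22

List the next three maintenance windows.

2022-11-26, 2022-12-24, 2023-01-28

Gaps: 35, 28, 28, 35, 28, 28 days — a mix of 28 and 35. Every date is a Saturday.
Each is the 4th Saturday of its month.
4th Saturday of November 2022: 2022-11-26.
4th Saturday of December 2022: 2022-12-24.
January 2023 — 4th Saturday is 2023-01-28.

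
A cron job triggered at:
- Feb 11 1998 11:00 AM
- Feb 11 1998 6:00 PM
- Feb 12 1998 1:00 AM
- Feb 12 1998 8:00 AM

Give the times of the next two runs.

Gaps: 7, 7, 7 hours — each event is 7 hours after the previous one.
Feb 12 1998 8:00 AM + 7 h = Feb 12 1998 3:00 PM.
Feb 12 1998 3:00 PM + 7 h = Feb 12 1998 10:00 PM.

Feb 12 1998 3:00 PM, Feb 12 1998 10:00 PM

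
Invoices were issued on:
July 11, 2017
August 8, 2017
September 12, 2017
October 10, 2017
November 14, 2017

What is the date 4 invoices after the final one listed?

March 13, 2018

These are Tuesdays at 28- or 35-day spacing (28, 35, 28, 35).
The pattern: 2nd Tuesday of the month.
December 2017 — 2nd Tuesday is December 12, 2017.
January 2018 — 2nd Tuesday is January 9, 2018.
2nd Tuesday of February 2018: February 13, 2018.
March 2018 — 2nd Tuesday is March 13, 2018.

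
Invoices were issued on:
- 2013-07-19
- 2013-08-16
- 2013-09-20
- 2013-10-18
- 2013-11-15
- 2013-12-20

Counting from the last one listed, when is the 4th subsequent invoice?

2014-04-18

Gaps: 28, 35, 28, 28, 35 days — a mix of 28 and 35. Every date is a Friday.
Each is the 3rd Friday of its month.
January 2014 — 3rd Friday is 2014-01-17.
3rd Friday of February 2014: 2014-02-21.
3rd Friday of March 2014: 2014-03-21.
April 2014 — 3rd Friday is 2014-04-18.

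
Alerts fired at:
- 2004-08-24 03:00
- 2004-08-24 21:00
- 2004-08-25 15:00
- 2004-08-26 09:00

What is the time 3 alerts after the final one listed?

The interval is a steady 18 hours (18, 18, 18).
2004-08-26 09:00 + 18 h = 2004-08-27 03:00.
2004-08-27 03:00 + 18 h = 2004-08-27 21:00.
2004-08-27 21:00 + 18 h = 2004-08-28 15:00.

2004-08-28 15:00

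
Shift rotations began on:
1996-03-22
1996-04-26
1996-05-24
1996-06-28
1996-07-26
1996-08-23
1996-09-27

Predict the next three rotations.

All dates are Fridays, 35, 28, 35, 28, 28, 35 days apart.
Specifically, the 4th Friday of each month.
October 1996 — 4th Friday is 1996-10-25.
November 1996 — 4th Friday is 1996-11-22.
December 1996 — 4th Friday is 1996-12-27.

1996-10-25, 1996-11-22, 1996-12-27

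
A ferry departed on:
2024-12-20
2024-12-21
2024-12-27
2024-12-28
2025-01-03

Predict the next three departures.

The gap pattern 1, 6, 1, 6 repeats every 2 events.
These are the Fridays and Saturdays of each week.
Next Saturday: 2025-01-04.
The following Friday is 2025-01-10.
The following Saturday is 2025-01-11.

2025-01-04, 2025-01-10, 2025-01-11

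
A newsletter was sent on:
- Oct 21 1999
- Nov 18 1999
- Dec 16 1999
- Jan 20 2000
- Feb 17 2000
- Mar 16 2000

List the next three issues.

All dates are Thursdays, 28, 28, 35, 28, 28 days apart.
Specifically, the 3rd Thursday of each month.
3rd Thursday of April 2000: Apr 20 2000.
May 2000 — 3rd Thursday is May 18 2000.
June 2000 — 3rd Thursday is Jun 15 2000.

Apr 20 2000, May 18 2000, Jun 15 2000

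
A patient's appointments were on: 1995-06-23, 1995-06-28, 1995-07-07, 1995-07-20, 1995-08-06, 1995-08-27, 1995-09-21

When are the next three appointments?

1995-10-20, 1995-11-22, 1995-12-29

Gaps: 5, 9, 13, 17, 21, 25 days — each gap is 4 larger than the previous one.
Next gap: 29 days. 1995-09-21 + 29 days = 1995-10-20.
Next gap: 33 days. 1995-10-20 + 33 days = 1995-11-22.
Next gap: 37 days. 1995-11-22 + 37 days = 1995-12-29.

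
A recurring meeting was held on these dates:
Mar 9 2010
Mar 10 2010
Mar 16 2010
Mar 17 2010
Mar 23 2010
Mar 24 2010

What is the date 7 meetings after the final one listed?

Apr 20 2010

Gaps: 1, 6, 1, 6, 1 days — not constant, but cyclic with period 2.
The events fall on every Tuesday and Wednesday.
The following Tuesday is Mar 30 2010.
The following Wednesday is Mar 31 2010.
Next Tuesday: Apr 6 2010.
The following Wednesday is Apr 7 2010.
The following Tuesday is Apr 13 2010.
The following Wednesday is Apr 14 2010.
The following Tuesday is Apr 20 2010.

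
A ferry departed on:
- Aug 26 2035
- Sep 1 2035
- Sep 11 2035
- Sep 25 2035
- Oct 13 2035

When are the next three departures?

Nov 4 2035, Nov 30 2035, Dec 30 2035

Gaps: 6, 10, 14, 18 days — each gap is 4 larger than the previous one.
Next gap: 22 days. Oct 13 2035 + 22 days = Nov 4 2035.
Next gap: 26 days. Nov 4 2035 + 26 days = Nov 30 2035.
Next gap: 30 days. Nov 30 2035 + 30 days = Dec 30 2035.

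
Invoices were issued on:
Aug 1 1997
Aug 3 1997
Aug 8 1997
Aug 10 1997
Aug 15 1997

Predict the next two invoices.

Every event lands on a Friday or Sunday (gaps cycle 2, 5, 2, 5).
So the schedule is: every Friday and Sunday.
The following Sunday is Aug 17 1997.
Next Friday: Aug 22 1997.

Aug 17 1997, Aug 22 1997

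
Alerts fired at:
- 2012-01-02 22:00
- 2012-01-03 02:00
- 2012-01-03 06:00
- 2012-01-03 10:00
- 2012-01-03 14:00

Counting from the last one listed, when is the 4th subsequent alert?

2012-01-04 06:00

Spacing: 4, 4, 4, 4 h — constant 4 h.
2012-01-03 14:00 + 4 h = 2012-01-03 18:00.
2012-01-03 18:00 + 4 h = 2012-01-03 22:00.
2012-01-03 22:00 + 4 h = 2012-01-04 02:00.
2012-01-04 02:00 + 4 h = 2012-01-04 06:00.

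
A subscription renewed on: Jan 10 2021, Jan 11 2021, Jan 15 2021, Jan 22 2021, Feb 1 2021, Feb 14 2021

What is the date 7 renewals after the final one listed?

Intervals are 1, 4, 7, 10, 13 days — an arithmetic progression with common difference 3.
Next gap: 16 days. Feb 14 2021 + 16 days = Mar 2 2021.
Next gap: 19 days. Mar 2 2021 + 19 days = Mar 21 2021.
Next gap: 22 days. Mar 21 2021 + 22 days = Apr 12 2021.
Next gap: 25 days. Apr 12 2021 + 25 days = May 7 2021.
Next gap: 28 days. May 7 2021 + 28 days = Jun 4 2021.
Next gap: 31 days. Jun 4 2021 + 31 days = Jul 5 2021.
Next gap: 34 days. Jul 5 2021 + 34 days = Aug 8 2021.

Aug 8 2021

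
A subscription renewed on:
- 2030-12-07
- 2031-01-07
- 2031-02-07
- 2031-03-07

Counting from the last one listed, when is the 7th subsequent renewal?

Gaps: 31, 31, 28 days — not constant. Every event is on the 7th of the month.
Pattern: the 7th of each month.
Next: April 2031 → 2031-04-07.
Next: May 2031 → 2031-05-07.
June 2031: 2031-06-07.
Next: July 2031 → 2031-07-07.
Next: August 2031 → 2031-08-07.
September 2031: 2031-09-07.
October 2031: 2031-10-07.

2031-10-07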